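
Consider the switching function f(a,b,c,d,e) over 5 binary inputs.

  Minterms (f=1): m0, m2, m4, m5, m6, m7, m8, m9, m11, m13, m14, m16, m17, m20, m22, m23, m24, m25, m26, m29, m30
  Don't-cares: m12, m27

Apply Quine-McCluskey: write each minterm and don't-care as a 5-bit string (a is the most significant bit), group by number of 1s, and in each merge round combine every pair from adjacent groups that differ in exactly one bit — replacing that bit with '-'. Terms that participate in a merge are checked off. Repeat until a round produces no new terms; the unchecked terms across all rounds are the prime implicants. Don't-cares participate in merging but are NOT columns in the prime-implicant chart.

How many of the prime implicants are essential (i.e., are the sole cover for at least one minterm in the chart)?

Round 0: 00000✓ 00010✓ 00100✓ 00101✓ 00110✓ 00111✓ 01000✓ 01001✓ 01011✓ 01100✓ 01101✓ 01110✓ 10000✓ 10001✓ 10100✓ 10110✓ 10111✓ 11000✓ 11001✓ 11010✓ 11011✓ 11101✓ 11110✓
Round 1: -0000✓ -0100✓ -0110✓ -0111✓ -1000✓ -1001✓ -1011✓ -1101✓ -1110✓ 0-000✓ 0-100✓ 0-101✓ 0-110✓ 00-00✓ 00-10✓ 000-0✓ 001-0✓ 001-1✓ 0010-✓ 0011-✓ 01-00✓ 01-01✓ 010-1✓ 0100-✓ 011-0✓ 0110-✓ 1-000✓ 1-001✓ 1-110✓ 10-00✓ 1000-✓ 101-0✓ 1011-✓ 11-01✓ 11-10 110-0✓ 110-1✓ 1100-✓ 1101-✓
Round 2: --000 --110 -0-00 -01-0 -011- -1-01 -10-1 -100- 0--00 0-1-0 0-10- 00--0 001-- 01-0- 1-00- 110--
PIs = {--000, --110, -0-00, -01-0, -011-, -1-01, -10-1, -100-, 0--00, 0-1-0, 0-10-, 00--0, 001--, 01-0-, 1-00-, 11-10, 110--}
Coverage chart:
  m0: --000,-0-00,0--00,00--0
  m2: 00--0 ←essential
  m4: -0-00,-01-0,0--00,0-1-0,0-10-,00--0,001--
  m5: 0-10-,001--
  m6: --110,-01-0,-011-,0-1-0,00--0,001--
  m7: -011-,001--
  m8: --000,-100-,0--00,01-0-
  m9: -1-01,-10-1,-100-,01-0-
  m11: -10-1 ←essential
  m13: -1-01,0-10-,01-0-
  m14: --110,0-1-0
  m16: --000,-0-00,1-00-
  m17: 1-00- ←essential
  m20: -0-00,-01-0
  m22: --110,-01-0,-011-
  m23: -011- ←essential
  m24: --000,-100-,1-00-,110--
  m25: -1-01,-10-1,-100-,1-00-,110--
  m26: 11-10,110--
  m29: -1-01 ←essential
  m30: --110,11-10
Essential: -011-, -1-01, -10-1, 00--0, 1-00-

5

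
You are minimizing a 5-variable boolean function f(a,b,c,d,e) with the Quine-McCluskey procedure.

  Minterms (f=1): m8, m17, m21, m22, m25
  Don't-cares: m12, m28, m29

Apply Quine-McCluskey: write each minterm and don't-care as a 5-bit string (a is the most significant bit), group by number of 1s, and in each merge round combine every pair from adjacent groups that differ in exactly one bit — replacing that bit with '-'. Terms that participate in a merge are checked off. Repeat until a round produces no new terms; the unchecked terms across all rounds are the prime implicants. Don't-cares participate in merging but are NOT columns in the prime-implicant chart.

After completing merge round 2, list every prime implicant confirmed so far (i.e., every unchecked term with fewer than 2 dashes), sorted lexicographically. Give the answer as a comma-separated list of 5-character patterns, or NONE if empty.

[col 0] 01000*, 01100*, 10001*, 10101*, 10110, 11001*, 11100*, 11101*
[col 1] -1100, 01-00, 1-001*, 1-101*, 10-01*, 11-01*, 1110-
[col 2] 1--01
Prime implicants: -1100, 01-00, 1--01, 10110, 1110-

-1100, 01-00, 10110, 1110-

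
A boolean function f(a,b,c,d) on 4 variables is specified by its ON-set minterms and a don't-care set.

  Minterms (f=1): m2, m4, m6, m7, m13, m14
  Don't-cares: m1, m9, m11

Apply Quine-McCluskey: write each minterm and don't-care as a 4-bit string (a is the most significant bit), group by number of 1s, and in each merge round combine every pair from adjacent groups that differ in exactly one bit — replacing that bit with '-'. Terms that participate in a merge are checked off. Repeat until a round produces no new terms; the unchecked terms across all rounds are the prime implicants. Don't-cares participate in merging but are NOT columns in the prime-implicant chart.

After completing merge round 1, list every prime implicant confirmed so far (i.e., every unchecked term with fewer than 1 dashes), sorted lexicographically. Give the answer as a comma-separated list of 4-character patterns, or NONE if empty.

Round 0: 0001✓ 0010✓ 0100✓ 0110✓ 0111✓ 1001✓ 1011✓ 1101✓ 1110✓
Round 1: -001 -110 0-10 01-0 011- 1-01 10-1
PIs = {-001, -110, 0-10, 01-0, 011-, 1-01, 10-1}

NONE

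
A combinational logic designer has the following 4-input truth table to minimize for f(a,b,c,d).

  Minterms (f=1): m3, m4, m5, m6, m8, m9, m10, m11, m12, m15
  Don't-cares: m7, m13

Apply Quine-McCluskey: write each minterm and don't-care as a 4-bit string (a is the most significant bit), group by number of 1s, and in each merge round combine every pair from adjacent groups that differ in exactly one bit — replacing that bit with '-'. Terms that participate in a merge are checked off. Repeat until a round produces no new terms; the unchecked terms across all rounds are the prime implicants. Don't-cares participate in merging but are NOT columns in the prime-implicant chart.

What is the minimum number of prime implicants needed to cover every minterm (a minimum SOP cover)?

[col 0] 0011*, 0100*, 0101*, 0110*, 0111*, 1000*, 1001*, 1010*, 1011*, 1100*, 1101*, 1111*
[col 1] -011*, -100*, -101*, -111*, 0-11*, 01-0*, 01-1*, 010-*, 011-*, 1-00*, 1-01*, 1-11*, 10-0*, 10-1*, 100-*, 101-*, 11-1*, 110-*
[col 2] --11, -1-1, -10-, 01--, 1--1, 1-0-, 10--
Prime implicants: --11, -1-1, -10-, 01--, 1--1, 1-0-, 10--
PI chart (minterm → PIs covering it):
  3 | --11  (sole → essential)
  4 | -10-,01--
  5 | -1-1,-10-,01--
  6 | 01--  (sole → essential)
  8 | 1-0-,10--
  9 | 1--1,1-0-,10--
  10 | 10--  (sole → essential)
  11 | --11,1--1,10--
  12 | -10-,1-0-
  15 | --11,-1-1,1--1
Essential prime implicants: --11, 01--, 10--
Petrick residual → -10-
Minimum SOP uses 4 PIs: cd + bc' + a'b + ab'

4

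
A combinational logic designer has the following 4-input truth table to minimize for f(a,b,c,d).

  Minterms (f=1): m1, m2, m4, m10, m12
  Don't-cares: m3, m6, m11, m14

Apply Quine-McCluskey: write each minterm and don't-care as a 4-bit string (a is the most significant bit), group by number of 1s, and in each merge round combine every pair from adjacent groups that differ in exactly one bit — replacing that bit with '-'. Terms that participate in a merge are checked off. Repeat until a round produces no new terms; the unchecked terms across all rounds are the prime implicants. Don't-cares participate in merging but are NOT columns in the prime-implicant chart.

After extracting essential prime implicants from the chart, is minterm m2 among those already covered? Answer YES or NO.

size-2^0 implicants → 0001(✓)  0010(✓)  0011(✓)  0100(✓)  0110(✓)  1010(✓)  1011(✓)  1100(✓)  1110(✓)
size-2^1 implicants → -010(✓)  -011(✓)  -100(✓)  -110(✓)  0-10(✓)  00-1  001-(✓)  01-0(✓)  1-10(✓)  101-(✓)  11-0(✓)
size-2^2 implicants → --10  -01-  -1-0
Unchecked terms (primes): --10, -01-, -1-0, 00-1
Minterm coverage:
  m1 ⊆ 00-1 [E]
  m2 ⊆ --10,-01-
  m4 ⊆ -1-0 [E]
  m10 ⊆ --10,-01-
  m12 ⊆ -1-0 [E]
E = {-1-0, 00-1}

NO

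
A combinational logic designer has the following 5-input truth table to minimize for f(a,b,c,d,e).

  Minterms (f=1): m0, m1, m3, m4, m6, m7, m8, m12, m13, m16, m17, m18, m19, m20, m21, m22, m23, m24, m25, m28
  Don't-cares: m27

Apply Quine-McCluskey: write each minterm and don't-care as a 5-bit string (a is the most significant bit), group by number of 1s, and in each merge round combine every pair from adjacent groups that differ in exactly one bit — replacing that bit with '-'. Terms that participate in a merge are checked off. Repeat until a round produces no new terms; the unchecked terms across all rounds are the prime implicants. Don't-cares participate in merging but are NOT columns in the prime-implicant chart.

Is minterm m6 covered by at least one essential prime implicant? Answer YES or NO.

size-2^0 implicants → 00000(✓)  00001(✓)  00011(✓)  00100(✓)  00110(✓)  00111(✓)  01000(✓)  01100(✓)  01101(✓)  10000(✓)  10001(✓)  10010(✓)  10011(✓)  10100(✓)  10101(✓)  10110(✓)  10111(✓)  11000(✓)  11001(✓)  11011(✓)  11100(✓)
size-2^1 implicants → -0000(✓)  -0001(✓)  -0011(✓)  -0100(✓)  -0110(✓)  -0111(✓)  -1000(✓)  -1100(✓)  0-000(✓)  0-100(✓)  00-00(✓)  00-11(✓)  000-1(✓)  0000-(✓)  001-0(✓)  0011-(✓)  01-00(✓)  0110-  1-000(✓)  1-001(✓)  1-011(✓)  1-100(✓)  10-00(✓)  10-01(✓)  10-10(✓)  10-11(✓)  100-0(✓)  100-1(✓)  1000-(✓)  1001-(✓)  101-0(✓)  101-1(✓)  1010-(✓)  1011-(✓)  11-00(✓)  110-1(✓)  1100-(✓)
size-2^2 implicants → --000(✓)  --100(✓)  -0-00(✓)  -0-11  -00-1  -000-  -01-0  -011-  -1-00(✓)  0--00(✓)  1--00(✓)  1-0-1  1-00-  10--0(✓)  10--1(✓)  10-0-(✓)  10-1-(✓)  100--(✓)  101--(✓)
size-2^3 implicants → ---00  10---
Unchecked terms (primes): ---00, -0-11, -00-1, -000-, -01-0, -011-, 0110-, 1-0-1, 1-00-, 10---
Minterm coverage:
  m0 ⊆ ---00,-000-
  m1 ⊆ -00-1,-000-
  m3 ⊆ -0-11,-00-1
  m4 ⊆ ---00,-01-0
  m6 ⊆ -01-0,-011-
  m7 ⊆ -0-11,-011-
  m8 ⊆ ---00 [E]
  m12 ⊆ ---00,0110-
  m13 ⊆ 0110- [E]
  m16 ⊆ ---00,-000-,1-00-,10---
  m17 ⊆ -00-1,-000-,1-0-1,1-00-,10---
  m18 ⊆ 10--- [E]
  m19 ⊆ -0-11,-00-1,1-0-1,10---
  m20 ⊆ ---00,-01-0,10---
  m21 ⊆ 10--- [E]
  m22 ⊆ -01-0,-011-,10---
  m23 ⊆ -0-11,-011-,10---
  m24 ⊆ ---00,1-00-
  m25 ⊆ 1-0-1,1-00-
  m28 ⊆ ---00 [E]
E = {---00, 0110-, 10---}

NO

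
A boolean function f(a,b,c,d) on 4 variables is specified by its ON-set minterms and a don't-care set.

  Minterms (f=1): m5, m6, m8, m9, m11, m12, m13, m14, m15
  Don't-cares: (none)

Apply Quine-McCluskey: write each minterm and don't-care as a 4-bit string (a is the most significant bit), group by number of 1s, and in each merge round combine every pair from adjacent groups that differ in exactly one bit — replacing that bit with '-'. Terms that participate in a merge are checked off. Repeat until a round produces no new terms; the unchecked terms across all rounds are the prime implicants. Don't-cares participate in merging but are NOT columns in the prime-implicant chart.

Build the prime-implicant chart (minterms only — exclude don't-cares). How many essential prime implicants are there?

4

[col 0] 0101*, 0110*, 1000*, 1001*, 1011*, 1100*, 1101*, 1110*, 1111*
[col 1] -101, -110, 1-00*, 1-01*, 1-11*, 10-1*, 100-*, 11-0*, 11-1*, 110-*, 111-*
[col 2] 1--1, 1-0-, 11--
Prime implicants: -101, -110, 1--1, 1-0-, 11--
PI chart (minterm → PIs covering it):
  5 | -101  (sole → essential)
  6 | -110  (sole → essential)
  8 | 1-0-  (sole → essential)
  9 | 1--1,1-0-
  11 | 1--1  (sole → essential)
  12 | 1-0-,11--
  13 | -101,1--1,1-0-,11--
  14 | -110,11--
  15 | 1--1,11--
Essential prime implicants: -101, -110, 1--1, 1-0-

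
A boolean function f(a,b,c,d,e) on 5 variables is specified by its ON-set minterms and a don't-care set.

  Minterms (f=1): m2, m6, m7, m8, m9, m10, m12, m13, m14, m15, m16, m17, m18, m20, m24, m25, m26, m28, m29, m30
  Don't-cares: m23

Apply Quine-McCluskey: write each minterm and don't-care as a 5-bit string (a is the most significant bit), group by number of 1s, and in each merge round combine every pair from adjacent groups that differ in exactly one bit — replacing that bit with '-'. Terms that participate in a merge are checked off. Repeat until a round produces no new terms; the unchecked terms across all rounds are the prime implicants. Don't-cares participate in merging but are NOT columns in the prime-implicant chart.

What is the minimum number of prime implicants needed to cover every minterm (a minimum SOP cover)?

size-2^0 implicants → 00010(✓)  00110(✓)  00111(✓)  01000(✓)  01001(✓)  01010(✓)  01100(✓)  01101(✓)  01110(✓)  01111(✓)  10000(✓)  10001(✓)  10010(✓)  10100(✓)  10111(✓)  11000(✓)  11001(✓)  11010(✓)  11100(✓)  11101(✓)  11110(✓)
size-2^1 implicants → -0010(✓)  -0111  -1000(✓)  -1001(✓)  -1010(✓)  -1100(✓)  -1101(✓)  -1110(✓)  0-010(✓)  0-110(✓)  0-111(✓)  00-10(✓)  0011-(✓)  01-00(✓)  01-01(✓)  01-10(✓)  010-0(✓)  0100-(✓)  011-0(✓)  011-1(✓)  0110-(✓)  0111-(✓)  1-000(✓)  1-001(✓)  1-010(✓)  1-100(✓)  10-00(✓)  100-0(✓)  1000-(✓)  11-00(✓)  11-01(✓)  11-10(✓)  110-0(✓)  1100-(✓)  111-0(✓)  1110-(✓)
size-2^2 implicants → --010  -1-00(✓)  -1-01(✓)  -1-10(✓)  -10-0(✓)  -100-(✓)  -11-0(✓)  -110-(✓)  0--10  0-11-  01--0(✓)  01-0-(✓)  011--  1--00  1-0-0  1-00-  11--0(✓)  11-0-(✓)
size-2^3 implicants → -1--0  -1-0-
Unchecked terms (primes): --010, -0111, -1--0, -1-0-, 0--10, 0-11-, 011--, 1--00, 1-0-0, 1-00-
Minterm coverage:
  m2 ⊆ --010,0--10
  m6 ⊆ 0--10,0-11-
  m7 ⊆ -0111,0-11-
  m8 ⊆ -1--0,-1-0-
  m9 ⊆ -1-0- [E]
  m10 ⊆ --010,-1--0,0--10
  m12 ⊆ -1--0,-1-0-,011--
  m13 ⊆ -1-0-,011--
  m14 ⊆ -1--0,0--10,0-11-,011--
  m15 ⊆ 0-11-,011--
  m16 ⊆ 1--00,1-0-0,1-00-
  m17 ⊆ 1-00- [E]
  m18 ⊆ --010,1-0-0
  m20 ⊆ 1--00 [E]
  m24 ⊆ -1--0,-1-0-,1--00,1-0-0,1-00-
  m25 ⊆ -1-0-,1-00-
  m26 ⊆ --010,-1--0,1-0-0
  m28 ⊆ -1--0,-1-0-,1--00
  m29 ⊆ -1-0- [E]
  m30 ⊆ -1--0 [E]
E = {-1--0, -1-0-, 1--00, 1-00-}
Petrick residual → --010, 0-11-
Cover = c'de' + be' + bd' + a'cd + ad'e' + ac'd'  |cover|=6

6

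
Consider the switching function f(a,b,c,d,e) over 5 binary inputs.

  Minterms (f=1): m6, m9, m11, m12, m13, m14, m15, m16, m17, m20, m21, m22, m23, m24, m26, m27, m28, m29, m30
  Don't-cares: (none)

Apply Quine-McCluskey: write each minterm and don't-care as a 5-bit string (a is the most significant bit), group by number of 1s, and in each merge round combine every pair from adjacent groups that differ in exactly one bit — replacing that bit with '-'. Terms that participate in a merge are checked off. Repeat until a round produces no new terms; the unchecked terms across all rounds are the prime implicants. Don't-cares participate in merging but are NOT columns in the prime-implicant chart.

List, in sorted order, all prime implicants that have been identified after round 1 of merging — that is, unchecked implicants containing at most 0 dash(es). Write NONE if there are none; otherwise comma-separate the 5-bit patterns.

size-2^0 implicants → 00110(✓)  01001(✓)  01011(✓)  01100(✓)  01101(✓)  01110(✓)  01111(✓)  10000(✓)  10001(✓)  10100(✓)  10101(✓)  10110(✓)  10111(✓)  11000(✓)  11010(✓)  11011(✓)  11100(✓)  11101(✓)  11110(✓)
size-2^1 implicants → -0110(✓)  -1011  -1100(✓)  -1101(✓)  -1110(✓)  0-110(✓)  01-01(✓)  01-11(✓)  010-1(✓)  011-0(✓)  011-1(✓)  0110-(✓)  0111-(✓)  1-000(✓)  1-100(✓)  1-101(✓)  1-110(✓)  10-00(✓)  10-01(✓)  1000-(✓)  101-0(✓)  101-1(✓)  1010-(✓)  1011-(✓)  11-00(✓)  11-10(✓)  110-0(✓)  1101-  111-0(✓)  1110-(✓)
size-2^2 implicants → --110  -11-0  -110-  01--1  011--  1--00  1-1-0  1-10-  10-0-  101--  11--0
Unchecked terms (primes): --110, -1011, -11-0, -110-, 01--1, 011--, 1--00, 1-1-0, 1-10-, 10-0-, 101--, 11--0, 1101-

NONE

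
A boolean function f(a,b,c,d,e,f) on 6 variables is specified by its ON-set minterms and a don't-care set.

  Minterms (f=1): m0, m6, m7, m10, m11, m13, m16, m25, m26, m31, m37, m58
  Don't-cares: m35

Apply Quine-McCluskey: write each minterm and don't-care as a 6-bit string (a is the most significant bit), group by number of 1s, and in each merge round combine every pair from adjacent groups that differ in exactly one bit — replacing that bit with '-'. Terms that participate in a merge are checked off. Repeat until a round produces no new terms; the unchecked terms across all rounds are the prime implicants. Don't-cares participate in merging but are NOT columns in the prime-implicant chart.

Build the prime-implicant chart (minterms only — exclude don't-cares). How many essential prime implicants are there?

Round 0: 000000✓ 000110✓ 000111✓ 001010✓ 001011✓ 001101 010000✓ 011001 011010✓ 011111 100011 100101 111010✓
Round 1: -11010 0-0000 0-1010 00011- 00101-
PIs = {-11010, 0-0000, 0-1010, 00011-, 00101-, 001101, 011001, 011111, 100011, 100101}
Coverage chart:
  m0: 0-0000 ←essential
  m6: 00011- ←essential
  m7: 00011- ←essential
  m10: 0-1010,00101-
  m11: 00101- ←essential
  m13: 001101 ←essential
  m16: 0-0000 ←essential
  m25: 011001 ←essential
  m26: -11010,0-1010
  m31: 011111 ←essential
  m37: 100101 ←essential
  m58: -11010 ←essential
Essential: -11010, 0-0000, 00011-, 00101-, 001101, 011001, 011111, 100101

8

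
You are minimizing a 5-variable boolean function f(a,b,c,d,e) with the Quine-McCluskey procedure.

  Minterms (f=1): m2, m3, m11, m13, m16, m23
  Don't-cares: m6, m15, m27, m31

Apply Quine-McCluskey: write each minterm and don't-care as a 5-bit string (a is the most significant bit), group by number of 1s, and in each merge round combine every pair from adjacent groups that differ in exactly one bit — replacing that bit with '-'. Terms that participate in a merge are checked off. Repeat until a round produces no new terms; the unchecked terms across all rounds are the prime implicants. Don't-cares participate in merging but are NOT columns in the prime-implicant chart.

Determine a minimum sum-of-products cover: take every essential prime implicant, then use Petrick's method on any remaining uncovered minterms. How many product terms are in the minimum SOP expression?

5

size-2^0 implicants → 00010(✓)  00011(✓)  00110(✓)  01011(✓)  01101(✓)  01111(✓)  10000  10111(✓)  11011(✓)  11111(✓)
size-2^1 implicants → -1011(✓)  -1111(✓)  0-011  00-10  0001-  01-11(✓)  011-1  1-111  11-11(✓)
size-2^2 implicants → -1-11
Unchecked terms (primes): -1-11, 0-011, 00-10, 0001-, 011-1, 1-111, 10000
Minterm coverage:
  m2 ⊆ 00-10,0001-
  m3 ⊆ 0-011,0001-
  m11 ⊆ -1-11,0-011
  m13 ⊆ 011-1 [E]
  m16 ⊆ 10000 [E]
  m23 ⊆ 1-111 [E]
E = {011-1, 1-111, 10000}
Petrick residual → -1-11, 0001-
Cover = bde + a'b'c'd + a'bce + acde + ab'c'd'e'  |cover|=5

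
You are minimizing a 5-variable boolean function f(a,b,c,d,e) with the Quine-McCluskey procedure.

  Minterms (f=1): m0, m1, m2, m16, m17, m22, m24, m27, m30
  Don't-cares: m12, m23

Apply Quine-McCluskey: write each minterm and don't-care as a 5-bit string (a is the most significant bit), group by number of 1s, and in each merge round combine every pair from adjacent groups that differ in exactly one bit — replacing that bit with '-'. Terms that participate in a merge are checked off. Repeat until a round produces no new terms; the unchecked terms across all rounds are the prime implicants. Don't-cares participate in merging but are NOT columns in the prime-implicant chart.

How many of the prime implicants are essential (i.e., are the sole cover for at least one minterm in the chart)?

Round 0: 00000✓ 00001✓ 00010✓ 01100 10000✓ 10001✓ 10110✓ 10111✓ 11000✓ 11011 11110✓
Round 1: -0000✓ -0001✓ 000-0 0000-✓ 1-000 1-110 1000-✓ 1011-
Round 2: -000-
PIs = {-000-, 000-0, 01100, 1-000, 1-110, 1011-, 11011}
Coverage chart:
  m0: -000-,000-0
  m1: -000- ←essential
  m2: 000-0 ←essential
  m16: -000-,1-000
  m17: -000- ←essential
  m22: 1-110,1011-
  m24: 1-000 ←essential
  m27: 11011 ←essential
  m30: 1-110 ←essential
Essential: -000-, 000-0, 1-000, 1-110, 11011

5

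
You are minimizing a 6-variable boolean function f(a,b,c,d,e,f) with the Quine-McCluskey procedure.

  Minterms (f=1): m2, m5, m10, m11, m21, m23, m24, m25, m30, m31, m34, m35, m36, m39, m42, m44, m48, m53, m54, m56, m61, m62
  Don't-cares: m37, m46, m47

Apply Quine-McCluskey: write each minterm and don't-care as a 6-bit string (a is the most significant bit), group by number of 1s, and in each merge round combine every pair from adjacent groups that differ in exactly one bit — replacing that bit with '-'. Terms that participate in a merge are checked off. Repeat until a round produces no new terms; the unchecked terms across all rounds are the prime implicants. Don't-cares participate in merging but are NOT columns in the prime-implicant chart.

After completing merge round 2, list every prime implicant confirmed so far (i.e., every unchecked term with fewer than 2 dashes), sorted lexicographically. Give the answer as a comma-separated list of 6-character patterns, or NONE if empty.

size-2^0 implicants → 000010(✓)  000101(✓)  001010(✓)  001011(✓)  010101(✓)  010111(✓)  011000(✓)  011001(✓)  011110(✓)  011111(✓)  100010(✓)  100011(✓)  100100(✓)  100101(✓)  100111(✓)  101010(✓)  101100(✓)  101110(✓)  101111(✓)  110000(✓)  110101(✓)  110110(✓)  111000(✓)  111101(✓)  111110(✓)
size-2^1 implicants → -00010(✓)  -00101(✓)  -01010(✓)  -10101(✓)  -11000  -11110  0-0101(✓)  00-010(✓)  00101-  01-111  0101-1  01100-  01111-  1-0101(✓)  1-1110  10-010(✓)  10-100  10-111  100-11  10001-  1001-1  10010-  101-10  1011-0  10111-  11-000  11-101  11-110
size-2^2 implicants → --0101  -0-010
Unchecked terms (primes): --0101, -0-010, -11000, -11110, 00101-, 01-111, 0101-1, 01100-, 01111-, 1-1110, 10-100, 10-111, 100-11, 10001-, 1001-1, 10010-, 101-10, 1011-0, 10111-, 11-000, 11-101, 11-110

-11000, -11110, 00101-, 01-111, 0101-1, 01100-, 01111-, 1-1110, 10-100, 10-111, 100-11, 10001-, 1001-1, 10010-, 101-10, 1011-0, 10111-, 11-000, 11-101, 11-110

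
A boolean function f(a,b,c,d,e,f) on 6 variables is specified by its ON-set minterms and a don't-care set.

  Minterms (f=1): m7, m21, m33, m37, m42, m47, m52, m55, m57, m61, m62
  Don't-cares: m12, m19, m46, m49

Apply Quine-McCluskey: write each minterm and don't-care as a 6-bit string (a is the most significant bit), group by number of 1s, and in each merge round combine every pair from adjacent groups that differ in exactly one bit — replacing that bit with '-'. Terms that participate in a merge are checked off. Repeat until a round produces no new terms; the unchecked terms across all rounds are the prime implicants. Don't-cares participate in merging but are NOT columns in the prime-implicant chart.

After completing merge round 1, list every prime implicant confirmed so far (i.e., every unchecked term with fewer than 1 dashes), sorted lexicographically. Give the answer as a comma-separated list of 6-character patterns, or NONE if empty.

000111, 001100, 010011, 010101, 110100, 110111

size-2^0 implicants → 000111  001100  010011  010101  100001(✓)  100101(✓)  101010(✓)  101110(✓)  101111(✓)  110001(✓)  110100  110111  111001(✓)  111101(✓)  111110(✓)
size-2^1 implicants → 1-0001  1-1110  100-01  101-10  10111-  11-001  111-01
Unchecked terms (primes): 000111, 001100, 010011, 010101, 1-0001, 1-1110, 100-01, 101-10, 10111-, 11-001, 110100, 110111, 111-01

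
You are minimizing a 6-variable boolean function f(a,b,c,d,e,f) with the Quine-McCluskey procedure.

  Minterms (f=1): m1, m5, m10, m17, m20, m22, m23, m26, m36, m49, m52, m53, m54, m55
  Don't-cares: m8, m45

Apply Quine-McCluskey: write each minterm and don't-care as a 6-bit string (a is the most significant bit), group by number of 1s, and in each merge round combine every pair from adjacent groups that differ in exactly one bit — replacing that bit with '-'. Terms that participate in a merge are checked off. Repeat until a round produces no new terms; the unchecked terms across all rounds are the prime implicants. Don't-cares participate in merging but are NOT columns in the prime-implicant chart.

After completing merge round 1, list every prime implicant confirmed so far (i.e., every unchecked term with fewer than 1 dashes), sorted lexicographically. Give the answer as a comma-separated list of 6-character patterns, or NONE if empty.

[col 0] 000001*, 000101*, 001000*, 001010*, 010001*, 010100*, 010110*, 010111*, 011010*, 100100*, 101101, 110001*, 110100*, 110101*, 110110*, 110111*
[col 1] -10001, -10100*, -10110*, -10111*, 0-0001, 0-1010, 000-01, 0010-0, 0101-0*, 01011-*, 1-0100, 110-01, 1101-0*, 1101-1*, 11010-*, 11011-*
[col 2] -101-0, -1011-, 1101--
Prime implicants: -10001, -101-0, -1011-, 0-0001, 0-1010, 000-01, 0010-0, 1-0100, 101101, 110-01, 1101--

101101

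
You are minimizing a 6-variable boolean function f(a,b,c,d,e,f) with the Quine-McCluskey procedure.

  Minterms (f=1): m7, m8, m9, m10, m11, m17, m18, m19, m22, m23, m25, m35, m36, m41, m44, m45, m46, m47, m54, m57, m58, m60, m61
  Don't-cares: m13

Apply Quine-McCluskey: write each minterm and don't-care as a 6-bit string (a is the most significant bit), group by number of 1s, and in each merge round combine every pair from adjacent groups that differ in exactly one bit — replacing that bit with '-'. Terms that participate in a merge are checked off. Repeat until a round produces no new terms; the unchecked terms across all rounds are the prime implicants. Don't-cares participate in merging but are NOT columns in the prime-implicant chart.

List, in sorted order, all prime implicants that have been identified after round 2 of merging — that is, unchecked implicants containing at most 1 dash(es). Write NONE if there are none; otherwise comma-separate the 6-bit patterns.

size-2^0 implicants → 000111(✓)  001000(✓)  001001(✓)  001010(✓)  001011(✓)  001101(✓)  010001(✓)  010010(✓)  010011(✓)  010110(✓)  010111(✓)  011001(✓)  100011  100100(✓)  101001(✓)  101100(✓)  101101(✓)  101110(✓)  101111(✓)  110110(✓)  111001(✓)  111010  111100(✓)  111101(✓)
size-2^1 implicants → -01001(✓)  -01101(✓)  -10110  -11001(✓)  0-0111  0-1001(✓)  001-01(✓)  0010-0(✓)  0010-1(✓)  00100-(✓)  00101-(✓)  01-001  010-10(✓)  010-11(✓)  0100-1  01001-(✓)  01011-(✓)  1-1001(✓)  1-1100(✓)  1-1101(✓)  10-100  101-01(✓)  1011-0(✓)  1011-1(✓)  10110-(✓)  10111-(✓)  111-01(✓)  11110-(✓)
size-2^2 implicants → --1001  -01-01  0010--  010-1-  1-1-01  1-110-  1011--
Unchecked terms (primes): --1001, -01-01, -10110, 0-0111, 0010--, 01-001, 010-1-, 0100-1, 1-1-01, 1-110-, 10-100, 100011, 1011--, 111010

-10110, 0-0111, 01-001, 0100-1, 10-100, 100011, 111010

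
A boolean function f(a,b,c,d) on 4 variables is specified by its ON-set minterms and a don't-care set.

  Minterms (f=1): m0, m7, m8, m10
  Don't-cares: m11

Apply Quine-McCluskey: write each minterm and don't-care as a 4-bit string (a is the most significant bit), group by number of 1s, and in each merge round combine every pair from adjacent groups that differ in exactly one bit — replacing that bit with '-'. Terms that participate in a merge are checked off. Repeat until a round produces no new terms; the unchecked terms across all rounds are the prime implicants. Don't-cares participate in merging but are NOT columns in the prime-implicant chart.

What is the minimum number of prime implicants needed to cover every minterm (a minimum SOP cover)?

Round 0: 0000✓ 0111 1000✓ 1010✓ 1011✓
Round 1: -000 10-0 101-
PIs = {-000, 0111, 10-0, 101-}
Coverage chart:
  m0: -000 ←essential
  m7: 0111 ←essential
  m8: -000,10-0
  m10: 10-0,101-
Essential: -000, 0111
Petrick residual → 10-0
Min cover (3 terms): b'c'd' + a'bcd + ab'd'

3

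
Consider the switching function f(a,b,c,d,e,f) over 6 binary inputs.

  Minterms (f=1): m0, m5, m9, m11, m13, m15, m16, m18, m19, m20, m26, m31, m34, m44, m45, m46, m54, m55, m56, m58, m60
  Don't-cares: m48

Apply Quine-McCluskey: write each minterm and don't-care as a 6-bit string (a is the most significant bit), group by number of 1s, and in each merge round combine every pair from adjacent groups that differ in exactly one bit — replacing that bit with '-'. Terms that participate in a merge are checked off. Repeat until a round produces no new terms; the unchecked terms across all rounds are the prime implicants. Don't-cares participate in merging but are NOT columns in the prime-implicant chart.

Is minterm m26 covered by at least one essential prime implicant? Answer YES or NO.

NO

size-2^0 implicants → 000000(✓)  000101(✓)  001001(✓)  001011(✓)  001101(✓)  001111(✓)  010000(✓)  010010(✓)  010011(✓)  010100(✓)  011010(✓)  011111(✓)  100010  101100(✓)  101101(✓)  101110(✓)  110000(✓)  110110(✓)  110111(✓)  111000(✓)  111010(✓)  111100(✓)
size-2^1 implicants → -01101  -10000  -11010  0-0000  0-1111  00-101  001-01(✓)  001-11(✓)  0010-1(✓)  0011-1(✓)  01-010  010-00  0100-0  01001-  1-1100  1011-0  10110-  11-000  11011-  111-00  1110-0
size-2^2 implicants → 001--1
Unchecked terms (primes): -01101, -10000, -11010, 0-0000, 0-1111, 00-101, 001--1, 01-010, 010-00, 0100-0, 01001-, 1-1100, 100010, 1011-0, 10110-, 11-000, 11011-, 111-00, 1110-0
Minterm coverage:
  m0 ⊆ 0-0000 [E]
  m5 ⊆ 00-101 [E]
  m9 ⊆ 001--1 [E]
  m11 ⊆ 001--1 [E]
  m13 ⊆ -01101,00-101,001--1
  m15 ⊆ 0-1111,001--1
  m16 ⊆ -10000,0-0000,010-00,0100-0
  m18 ⊆ 01-010,0100-0,01001-
  m19 ⊆ 01001- [E]
  m20 ⊆ 010-00 [E]
  m26 ⊆ -11010,01-010
  m31 ⊆ 0-1111 [E]
  m34 ⊆ 100010 [E]
  m44 ⊆ 1-1100,1011-0,10110-
  m45 ⊆ -01101,10110-
  m46 ⊆ 1011-0 [E]
  m54 ⊆ 11011- [E]
  m55 ⊆ 11011- [E]
  m56 ⊆ 11-000,111-00,1110-0
  m58 ⊆ -11010,1110-0
  m60 ⊆ 1-1100,111-00
E = {0-0000, 0-1111, 00-101, 001--1, 010-00, 01001-, 100010, 1011-0, 11011-}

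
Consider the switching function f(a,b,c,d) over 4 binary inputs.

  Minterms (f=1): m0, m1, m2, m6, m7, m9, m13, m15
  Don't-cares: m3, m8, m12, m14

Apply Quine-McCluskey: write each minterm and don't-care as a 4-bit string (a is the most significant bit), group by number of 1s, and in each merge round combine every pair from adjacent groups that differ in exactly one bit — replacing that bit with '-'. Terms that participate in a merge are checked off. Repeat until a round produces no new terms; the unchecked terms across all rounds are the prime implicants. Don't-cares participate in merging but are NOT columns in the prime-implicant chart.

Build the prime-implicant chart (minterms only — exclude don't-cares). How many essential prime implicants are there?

[col 0] 0000*, 0001*, 0010*, 0011*, 0110*, 0111*, 1000*, 1001*, 1100*, 1101*, 1110*, 1111*
[col 1] -000*, -001*, -110*, -111*, 0-10*, 0-11*, 00-0*, 00-1*, 000-*, 001-*, 011-*, 1-00*, 1-01*, 100-*, 11-0*, 11-1*, 110-*, 111-*
[col 2] -00-, -11-, 0-1-, 00--, 1-0-, 11--
Prime implicants: -00-, -11-, 0-1-, 00--, 1-0-, 11--
PI chart (minterm → PIs covering it):
  0 | -00-,00--
  1 | -00-,00--
  2 | 0-1-,00--
  6 | -11-,0-1-
  7 | -11-,0-1-
  9 | -00-,1-0-
  13 | 1-0-,11--
  15 | -11-,11--
(no essential prime implicants)

0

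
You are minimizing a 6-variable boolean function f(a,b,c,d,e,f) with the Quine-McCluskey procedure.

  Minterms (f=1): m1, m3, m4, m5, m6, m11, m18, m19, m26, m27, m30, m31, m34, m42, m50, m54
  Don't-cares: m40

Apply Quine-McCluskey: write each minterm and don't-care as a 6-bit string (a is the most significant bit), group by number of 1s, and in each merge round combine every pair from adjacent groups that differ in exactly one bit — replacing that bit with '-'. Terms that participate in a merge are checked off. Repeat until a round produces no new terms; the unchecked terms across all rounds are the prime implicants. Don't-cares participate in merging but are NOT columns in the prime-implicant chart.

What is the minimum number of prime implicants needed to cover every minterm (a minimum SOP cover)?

Round 0: 000001✓ 000011✓ 000100✓ 000101✓ 000110✓ 001011✓ 010010✓ 010011✓ 011010✓ 011011✓ 011110✓ 011111✓ 100010✓ 101000✓ 101010✓ 110010✓ 110110✓
Round 1: -10010 0-0011✓ 0-1011✓ 00-011✓ 000-01 0000-1 0001-0 00010- 01-010✓ 01-011✓ 01001-✓ 011-10✓ 011-11✓ 01101-✓ 01111-✓ 1-0010 10-010 1010-0 110-10
Round 2: 0--011 01-01- 011-1-
PIs = {-10010, 0--011, 000-01, 0000-1, 0001-0, 00010-, 01-01-, 011-1-, 1-0010, 10-010, 1010-0, 110-10}
Coverage chart:
  m1: 000-01,0000-1
  m3: 0--011,0000-1
  m4: 0001-0,00010-
  m5: 000-01,00010-
  m6: 0001-0 ←essential
  m11: 0--011 ←essential
  m18: -10010,01-01-
  m19: 0--011,01-01-
  m26: 01-01-,011-1-
  m27: 0--011,01-01-,011-1-
  m30: 011-1- ←essential
  m31: 011-1- ←essential
  m34: 1-0010,10-010
  m42: 10-010,1010-0
  m50: -10010,1-0010,110-10
  m54: 110-10 ←essential
Essential: 0--011, 0001-0, 011-1-, 110-10
Petrick residual → -10010, 000-01, 10-010
Min cover (7 terms): bc'd'ef' + a'd'ef + a'b'c'e'f + a'b'c'df' + a'bce + ab'd'ef' + abc'ef'

7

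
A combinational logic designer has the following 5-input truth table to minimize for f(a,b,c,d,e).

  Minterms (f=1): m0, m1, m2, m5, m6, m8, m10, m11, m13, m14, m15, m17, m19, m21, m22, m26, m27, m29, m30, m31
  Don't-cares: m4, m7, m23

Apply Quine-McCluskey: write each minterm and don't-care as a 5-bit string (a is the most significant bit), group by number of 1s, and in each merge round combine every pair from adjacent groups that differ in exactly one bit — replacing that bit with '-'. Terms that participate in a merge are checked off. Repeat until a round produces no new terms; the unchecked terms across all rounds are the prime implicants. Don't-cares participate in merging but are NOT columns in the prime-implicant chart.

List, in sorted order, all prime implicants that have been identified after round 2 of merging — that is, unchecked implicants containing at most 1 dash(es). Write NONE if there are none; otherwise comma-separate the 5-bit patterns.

NONE

Round 0: 00000✓ 00001✓ 00010✓ 00100✓ 00101✓ 00110✓ 00111✓ 01000✓ 01010✓ 01011✓ 01101✓ 01110✓ 01111✓ 10001✓ 10011✓ 10101✓ 10110✓ 10111✓ 11010✓ 11011✓ 11101✓ 11110✓ 11111✓
Round 1: -0001✓ -0101✓ -0110✓ -0111✓ -1010✓ -1011✓ -1101✓ -1110✓ -1111✓ 0-000✓ 0-010✓ 0-101✓ 0-110✓ 0-111✓ 00-00✓ 00-01✓ 00-10✓ 000-0✓ 0000-✓ 001-0✓ 001-1✓ 0010-✓ 0011-✓ 01-10✓ 01-11✓ 010-0✓ 0101-✓ 011-1✓ 0111-✓ 1-011✓ 1-101✓ 1-110✓ 1-111✓ 10-01✓ 10-11✓ 100-1✓ 101-1✓ 1011-✓ 11-10✓ 11-11✓ 1101-✓ 111-1✓ 1111-✓
Round 2: --101✓ --110✓ --111✓ -0-01 -01-1✓ -011-✓ -1-10✓ -1-11✓ -101-✓ -11-1✓ -111-✓ 0--10 0-0-0 0-1-1✓ 0-11-✓ 00--0 00-0- 001-- 01-1-✓ 1--11 1-1-1✓ 1-11-✓ 10--1 11-1-✓
Round 3: --1-1 --11- -1-1-
PIs = {--1-1, --11-, -0-01, -1-1-, 0--10, 0-0-0, 00--0, 00-0-, 001--, 1--11, 10--1}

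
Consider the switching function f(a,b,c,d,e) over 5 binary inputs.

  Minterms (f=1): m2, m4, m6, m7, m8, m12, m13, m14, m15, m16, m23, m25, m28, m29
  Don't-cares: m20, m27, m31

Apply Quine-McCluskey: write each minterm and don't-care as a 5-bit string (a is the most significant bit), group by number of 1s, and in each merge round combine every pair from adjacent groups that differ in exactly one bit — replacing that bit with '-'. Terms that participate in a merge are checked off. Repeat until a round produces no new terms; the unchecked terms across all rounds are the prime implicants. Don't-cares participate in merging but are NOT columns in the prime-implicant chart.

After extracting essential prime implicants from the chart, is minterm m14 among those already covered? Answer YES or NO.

NO

Round 0: 00010✓ 00100✓ 00110✓ 00111✓ 01000✓ 01100✓ 01101✓ 01110✓ 01111✓ 10000✓ 10100✓ 10111✓ 11001✓ 11011✓ 11100✓ 11101✓ 11111✓
Round 1: -0100✓ -0111✓ -1100✓ -1101✓ -1111✓ 0-100✓ 0-110✓ 0-111✓ 00-10 001-0✓ 0011-✓ 01-00 011-0✓ 011-1✓ 0110-✓ 0111-✓ 1-100✓ 1-111✓ 10-00 11-01✓ 11-11✓ 110-1✓ 111-1✓ 1110-✓
Round 2: --100 --111 -11-1 -110- 0-1-0 0-11- 011-- 11--1
PIs = {--100, --111, -11-1, -110-, 0-1-0, 0-11-, 00-10, 01-00, 011--, 10-00, 11--1}
Coverage chart:
  m2: 00-10 ←essential
  m4: --100,0-1-0
  m6: 0-1-0,0-11-,00-10
  m7: --111,0-11-
  m8: 01-00 ←essential
  m12: --100,-110-,0-1-0,01-00,011--
  m13: -11-1,-110-,011--
  m14: 0-1-0,0-11-,011--
  m15: --111,-11-1,0-11-,011--
  m16: 10-00 ←essential
  m23: --111 ←essential
  m25: 11--1 ←essential
  m28: --100,-110-
  m29: -11-1,-110-,11--1
Essential: --111, 00-10, 01-00, 10-00, 11--1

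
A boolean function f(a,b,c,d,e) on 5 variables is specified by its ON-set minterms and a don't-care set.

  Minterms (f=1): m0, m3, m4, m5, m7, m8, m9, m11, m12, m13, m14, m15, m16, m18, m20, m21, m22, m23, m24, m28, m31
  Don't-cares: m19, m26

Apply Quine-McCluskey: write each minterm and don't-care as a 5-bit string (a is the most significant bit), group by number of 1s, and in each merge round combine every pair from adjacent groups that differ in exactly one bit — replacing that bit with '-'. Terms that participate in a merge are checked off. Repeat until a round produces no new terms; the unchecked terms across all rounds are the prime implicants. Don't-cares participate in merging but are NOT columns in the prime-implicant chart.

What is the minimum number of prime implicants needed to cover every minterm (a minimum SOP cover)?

7

Round 0: 00000✓ 00011✓ 00100✓ 00101✓ 00111✓ 01000✓ 01001✓ 01011✓ 01100✓ 01101✓ 01110✓ 01111✓ 10000✓ 10010✓ 10011✓ 10100✓ 10101✓ 10110✓ 10111✓ 11000✓ 11010✓ 11100✓ 11111✓
Round 1: -0000✓ -0011✓ -0100✓ -0101✓ -0111✓ -1000✓ -1100✓ -1111✓ 0-000✓ 0-011✓ 0-100✓ 0-101✓ 0-111✓ 00-00✓ 00-11✓ 001-1✓ 0010-✓ 01-00✓ 01-01✓ 01-11✓ 010-1✓ 0100-✓ 011-0✓ 011-1✓ 0110-✓ 0111-✓ 1-000✓ 1-010✓ 1-100✓ 1-111✓ 10-00✓ 10-10✓ 10-11✓ 100-0✓ 1001-✓ 101-0✓ 101-1✓ 1010-✓ 1011-✓ 11-00✓ 110-0✓
Round 2: --000✓ --100✓ --111 -0-00✓ -0-11 -01-1 -010- -1-00✓ 0--00✓ 0--11 0-1-1 0-10- 01--1 01-0- 011-- 1--00✓ 1-0-0 10--0 10-1- 101--
Round 3: ---00
PIs = {---00, --111, -0-11, -01-1, -010-, 0--11, 0-1-1, 0-10-, 01--1, 01-0-, 011--, 1-0-0, 10--0, 10-1-, 101--}
Coverage chart:
  m0: ---00 ←essential
  m3: -0-11,0--11
  m4: ---00,-010-,0-10-
  m5: -01-1,-010-,0-1-1,0-10-
  m7: --111,-0-11,-01-1,0--11,0-1-1
  m8: ---00,01-0-
  m9: 01--1,01-0-
  m11: 0--11,01--1
  m12: ---00,0-10-,01-0-,011--
  m13: 0-1-1,0-10-,01--1,01-0-,011--
  m14: 011-- ←essential
  m15: --111,0--11,0-1-1,01--1,011--
  m16: ---00,1-0-0,10--0
  m18: 1-0-0,10--0,10-1-
  m20: ---00,-010-,10--0,101--
  m21: -01-1,-010-,101--
  m22: 10--0,10-1-,101--
  m23: --111,-0-11,-01-1,10-1-,101--
  m24: ---00,1-0-0
  m28: ---00 ←essential
  m31: --111 ←essential
Essential: ---00, --111, 011--
Petrick residual → -0-11, -01-1, 01--1, 10--0
Min cover (7 terms): d'e' + cde + b'de + b'ce + a'be + a'bc + ab'e'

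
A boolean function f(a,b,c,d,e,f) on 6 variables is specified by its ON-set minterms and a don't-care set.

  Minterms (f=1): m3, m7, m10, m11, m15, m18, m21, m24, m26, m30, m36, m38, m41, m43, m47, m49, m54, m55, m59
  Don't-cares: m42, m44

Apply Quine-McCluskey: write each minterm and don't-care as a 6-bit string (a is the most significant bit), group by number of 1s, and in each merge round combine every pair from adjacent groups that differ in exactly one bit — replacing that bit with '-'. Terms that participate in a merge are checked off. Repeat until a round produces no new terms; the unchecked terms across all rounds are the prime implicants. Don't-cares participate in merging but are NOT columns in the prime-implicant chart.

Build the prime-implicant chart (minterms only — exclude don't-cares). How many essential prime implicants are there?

Round 0: 000011✓ 000111✓ 001010✓ 001011✓ 001111✓ 010010✓ 010101 011000✓ 011010✓ 011110✓ 100100✓ 100110✓ 101001✓ 101010✓ 101011✓ 101100✓ 101111✓ 110001 110110✓ 110111✓ 111011✓
Round 1: -01010✓ -01011✓ -01111✓ 0-1010 00-011✓ 00-111✓ 000-11✓ 001-11✓ 00101-✓ 01-010 011-10 0110-0 1-0110 1-1011 10-100 1001-0 101-11✓ 1010-1 10101-✓ 11011-
Round 2: -01-11 -0101- 00--11
PIs = {-01-11, -0101-, 0-1010, 00--11, 01-010, 010101, 011-10, 0110-0, 1-0110, 1-1011, 10-100, 1001-0, 1010-1, 110001, 11011-}
Coverage chart:
  m3: 00--11 ←essential
  m7: 00--11 ←essential
  m10: -0101-,0-1010
  m11: -01-11,-0101-,00--11
  m15: -01-11,00--11
  m18: 01-010 ←essential
  m21: 010101 ←essential
  m24: 0110-0 ←essential
  m26: 0-1010,01-010,011-10,0110-0
  m30: 011-10 ←essential
  m36: 10-100,1001-0
  m38: 1-0110,1001-0
  m41: 1010-1 ←essential
  m43: -01-11,-0101-,1-1011,1010-1
  m47: -01-11 ←essential
  m49: 110001 ←essential
  m54: 1-0110,11011-
  m55: 11011- ←essential
  m59: 1-1011 ←essential
Essential: -01-11, 00--11, 01-010, 010101, 011-10, 0110-0, 1-1011, 1010-1, 110001, 11011-

10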